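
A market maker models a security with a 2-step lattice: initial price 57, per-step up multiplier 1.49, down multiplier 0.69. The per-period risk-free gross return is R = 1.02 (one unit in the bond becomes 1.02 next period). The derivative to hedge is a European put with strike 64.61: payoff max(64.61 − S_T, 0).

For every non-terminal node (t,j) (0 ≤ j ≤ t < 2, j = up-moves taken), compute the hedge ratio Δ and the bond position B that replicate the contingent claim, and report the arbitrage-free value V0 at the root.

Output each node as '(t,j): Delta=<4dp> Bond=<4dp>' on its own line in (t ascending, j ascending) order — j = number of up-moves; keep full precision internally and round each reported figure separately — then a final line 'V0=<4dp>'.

(0,0): Delta=-0.4507 Bond=40.9212
(1,0): Delta=-1.0000 Bond=63.3431
(1,1): Delta=-0.0884 Bond=10.9710
V0=15.2306

No-arbitrage ⇒ martingale measure with p* = (R−d)/(u−d) = 0.4125.
At expiry t=2: V(2,0)=37.4723, V(2,1)=6.0083, V(2,2)=0.0000
(1,0): S=39.3300. Δ = (V_up−V_dn)/(S_up−S_dn) = (6.0083−37.4723)/(58.6017−27.1377) = -1.0000. V = [p*·6.0083 + (1−p*)·37.4723]/1.02 = 24.0131. B = V − Δ·S = 63.3431.
(1,1): S=84.9300. Δ = (V_up−V_dn)/(S_up−S_dn) = (0.0000−6.0083)/(126.5457−58.6017) = -0.0884. V = [p*·0.0000 + (1−p*)·6.0083]/1.02 = 3.4607. B = V − Δ·S = 10.9710.
(0,0): S=57.0000. Δ = (V_up−V_dn)/(S_up−S_dn) = (3.4607−24.0131)/(84.9300−39.3300) = -0.4507. V = [p*·3.4607 + (1−p*)·24.0131]/1.02 = 15.2306. B = V − Δ·S = 40.9212.
Root portfolio cost Δ·57+B reproduces V0=15.2306.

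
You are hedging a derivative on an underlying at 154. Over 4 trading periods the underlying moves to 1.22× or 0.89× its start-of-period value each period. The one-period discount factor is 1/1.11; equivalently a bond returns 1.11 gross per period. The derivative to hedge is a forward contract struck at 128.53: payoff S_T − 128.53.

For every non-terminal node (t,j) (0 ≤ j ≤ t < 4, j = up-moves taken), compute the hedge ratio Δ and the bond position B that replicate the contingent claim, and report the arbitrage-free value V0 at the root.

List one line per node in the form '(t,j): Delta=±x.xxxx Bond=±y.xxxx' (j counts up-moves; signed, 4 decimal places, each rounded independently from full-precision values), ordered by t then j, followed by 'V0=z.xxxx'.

(0,0): Delta=1.0000 Bond=-84.6667
(1,0): Delta=1.0000 Bond=-93.9800
(1,1): Delta=1.0000 Bond=-93.9800
(2,0): Delta=1.0000 Bond=-104.3178
(2,1): Delta=1.0000 Bond=-104.3178
(2,2): Delta=1.0000 Bond=-104.3178
(3,0): Delta=1.0000 Bond=-115.7928
(3,1): Delta=1.0000 Bond=-115.7928
(3,2): Delta=1.0000 Bond=-115.7928
(3,3): Delta=1.0000 Bond=-115.7928
V0=69.3333

The replicating-portfolio and risk-neutral prices coincide; use p* = (1.11−0.89)/(1.22−0.89) = 0.6667 for the latter.
Payoff layer (t=4): V(4,0)=-31.9069, V(4,1)=3.9196, V(4,2)=53.0301, V(4,3)=120.3501, V(4,4)=212.6315
(3,0): S=108.5652. Δ = (V_up−V_dn)/(S_up−S_dn) = (3.9196−-31.9069)/(132.4496−96.6231) = 1.0000. V = [p*·3.9196 + (1−p*)·-31.9069]/1.11 = -7.2276. B = V − Δ·S = -115.7928.
(3,1): S=148.8197. Δ = (V_up−V_dn)/(S_up−S_dn) = (53.0301−3.9196)/(181.5601−132.4496) = 1.0000. V = [p*·53.0301 + (1−p*)·3.9196]/1.11 = 33.0270. B = V − Δ·S = -115.7928.
(3,2): S=204.0001. Δ = (V_up−V_dn)/(S_up−S_dn) = (120.3501−53.0301)/(248.8801−181.5601) = 1.0000. V = [p*·120.3501 + (1−p*)·53.0301]/1.11 = 88.2073. B = V − Δ·S = -115.7928.
(3,3): S=279.6406. Δ = (V_up−V_dn)/(S_up−S_dn) = (212.6315−120.3501)/(341.1615−248.8801) = 1.0000. V = [p*·212.6315 + (1−p*)·120.3501]/1.11 = 163.8478. B = V − Δ·S = -115.7928.
(2,0): S=121.9834. Δ = (V_up−V_dn)/(S_up−S_dn) = (33.0270−-7.2276)/(148.8197−108.5652) = 1.0000. V = [p*·33.0270 + (1−p*)·-7.2276]/1.11 = 17.6656. B = V − Δ·S = -104.3178.
(2,1): S=167.2132. Δ = (V_up−V_dn)/(S_up−S_dn) = (88.2073−33.0270)/(204.0001−148.8197) = 1.0000. V = [p*·88.2073 + (1−p*)·33.0270]/1.11 = 62.8954. B = V − Δ·S = -104.3178.
(2,2): S=229.2136. Δ = (V_up−V_dn)/(S_up−S_dn) = (163.8478−88.2073)/(279.6406−204.0001) = 1.0000. V = [p*·163.8478 + (1−p*)·88.2073]/1.11 = 124.8958. B = V − Δ·S = -104.3178.
(1,0): S=137.0600. Δ = (V_up−V_dn)/(S_up−S_dn) = (62.8954−17.6656)/(167.2132−121.9834) = 1.0000. V = [p*·62.8954 + (1−p*)·17.6656]/1.11 = 43.0800. B = V − Δ·S = -93.9800.
(1,1): S=187.8800. Δ = (V_up−V_dn)/(S_up−S_dn) = (124.8958−62.8954)/(229.2136−167.2132) = 1.0000. V = [p*·124.8958 + (1−p*)·62.8954]/1.11 = 93.9000. B = V − Δ·S = -93.9800.
(0,0): S=154.0000. Δ = (V_up−V_dn)/(S_up−S_dn) = (93.9000−43.0800)/(187.8800−137.0600) = 1.0000. V = [p*·93.9000 + (1−p*)·43.0800]/1.11 = 69.3333. B = V − Δ·S = -84.6667.
Self-financing check: at every node Δ·S+B equals the discounted successor values.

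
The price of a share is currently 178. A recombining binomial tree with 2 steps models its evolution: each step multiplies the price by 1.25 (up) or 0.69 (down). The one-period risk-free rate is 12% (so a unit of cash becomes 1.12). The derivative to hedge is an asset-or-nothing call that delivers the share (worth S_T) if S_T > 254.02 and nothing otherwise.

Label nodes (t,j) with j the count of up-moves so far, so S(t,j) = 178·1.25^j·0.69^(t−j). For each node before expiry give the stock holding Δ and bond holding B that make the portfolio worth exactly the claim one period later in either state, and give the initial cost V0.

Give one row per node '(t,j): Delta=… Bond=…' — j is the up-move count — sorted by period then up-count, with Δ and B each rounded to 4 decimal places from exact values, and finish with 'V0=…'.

(0,0): Delta=1.9129 Bond=-209.7710
(1,0): Delta=0.0000 Bond=0.0000
(1,1): Delta=2.2321 Bond=-305.9730
V0=130.7269

The replicating-portfolio and risk-neutral prices coincide; use p* = (1.12−0.69)/(1.25−0.69) = 0.7679 for the latter.
At expiry t=2: V(2,0)=0.0000, V(2,1)=0.0000, V(2,2)=278.1250
  t=1,j=0: stock 122.8200 → up 153.5250 (V=0.0000), down 84.7458 (V=0.0000). Price 0.0000; hedge Δ=0.0000, bond B=0.0000.
  t=1,j=1: stock 222.5000 → up 278.1250 (V=278.1250), down 153.5250 (V=0.0000). Price 190.6788; hedge Δ=2.2321, bond B=-305.9730.
  t=0,j=0: stock 178.0000 → up 222.5000 (V=190.6788), down 122.8200 (V=0.0000). Price 130.7269; hedge Δ=1.9129, bond B=-209.7710.
Root portfolio cost Δ·178+B reproduces V0=130.7269.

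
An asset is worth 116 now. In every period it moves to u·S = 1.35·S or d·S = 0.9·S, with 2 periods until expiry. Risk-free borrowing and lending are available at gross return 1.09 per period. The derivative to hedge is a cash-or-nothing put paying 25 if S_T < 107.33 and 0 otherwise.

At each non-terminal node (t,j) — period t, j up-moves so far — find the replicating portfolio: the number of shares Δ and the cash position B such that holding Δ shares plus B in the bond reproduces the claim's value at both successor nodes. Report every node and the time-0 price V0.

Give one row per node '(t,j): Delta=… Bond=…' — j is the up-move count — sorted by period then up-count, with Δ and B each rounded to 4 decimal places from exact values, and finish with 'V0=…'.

(0,0): Delta=-0.2539 Bond=36.4728
(1,0): Delta=-0.5321 Bond=68.8073
(1,1): Delta=0.0000 Bond=0.0000
V0=7.0244

No-arbitrage ⇒ martingale measure with p* = (R−d)/(u−d) = 0.4222.
Payoff layer (t=2): V(2,0)=25.0000, V(2,1)=0.0000, V(2,2)=0.0000
  t=1,j=0: stock 104.4000 → up 140.9400 (V=0.0000), down 93.9600 (V=25.0000). Price 13.2518; hedge Δ=-0.5321, bond B=68.8073.
  t=1,j=1: stock 156.6000 → up 211.4100 (V=0.0000), down 140.9400 (V=0.0000). Price 0.0000; hedge Δ=0.0000, bond B=0.0000.
  t=0,j=0: stock 116.0000 → up 156.6000 (V=0.0000), down 104.4000 (V=13.2518). Price 7.0244; hedge Δ=-0.2539, bond B=36.4728.
Root portfolio cost Δ·116+B reproduces V0=7.0244.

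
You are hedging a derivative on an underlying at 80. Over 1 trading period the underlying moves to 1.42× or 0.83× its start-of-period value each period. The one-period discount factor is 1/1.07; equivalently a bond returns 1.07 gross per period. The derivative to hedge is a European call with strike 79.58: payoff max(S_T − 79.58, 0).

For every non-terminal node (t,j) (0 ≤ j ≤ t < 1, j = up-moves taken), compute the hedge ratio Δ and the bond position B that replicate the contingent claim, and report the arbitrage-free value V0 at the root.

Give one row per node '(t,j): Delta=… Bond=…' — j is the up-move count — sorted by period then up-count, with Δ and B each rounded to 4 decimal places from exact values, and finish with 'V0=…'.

(0,0): Delta=0.7208 Bond=-44.7277
V0=12.9333

No-arbitrage ⇒ martingale measure with p* = (R−d)/(u−d) = 0.4068.
Terminal payoffs: V(1,0)=0.0000, V(1,1)=34.0200
Node (0,0) S=80.0000: V=(p*·34.0200+(1−p*)·0.0000)/1.07=12.9333; Δ=(34.0200−0.0000)/(113.6000−66.4000)=0.7208; B=V−Δ·S=-44.7277
Self-financing check: at every node Δ·S+B equals the discounted successor values.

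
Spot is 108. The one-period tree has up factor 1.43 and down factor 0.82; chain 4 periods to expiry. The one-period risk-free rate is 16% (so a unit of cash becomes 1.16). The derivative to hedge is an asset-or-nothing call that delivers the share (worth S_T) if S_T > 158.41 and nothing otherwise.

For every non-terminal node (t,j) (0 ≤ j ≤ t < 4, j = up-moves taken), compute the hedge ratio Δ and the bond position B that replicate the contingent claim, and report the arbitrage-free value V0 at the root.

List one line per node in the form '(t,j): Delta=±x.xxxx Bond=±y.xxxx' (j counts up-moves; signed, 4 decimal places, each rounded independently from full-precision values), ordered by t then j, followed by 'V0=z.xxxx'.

The replicating-portfolio and risk-neutral prices coincide; use p* = (1.16−0.82)/(1.43−0.82) = 0.5574 for the latter.
Terminal values V(4,·): V(4,0)=0.0000, V(4,1)=0.0000, V(4,2)=0.0000, V(4,3)=258.9678, V(4,4)=451.6145
  t=3,j=0: stock 59.5477 → up 85.1533 (V=0.0000), down 48.8292 (V=0.0000). Price 0.0000; hedge Δ=0.0000, bond B=0.0000.
  t=3,j=1: stock 103.8455 → up 148.4990 (V=0.0000), down 85.1533 (V=0.0000). Price 0.0000; hedge Δ=0.0000, bond B=0.0000.
  t=3,j=2: stock 181.0963 → up 258.9678 (V=258.9678), down 148.4990 (V=0.0000). Price 124.4334; hedge Δ=2.3443, bond B=-300.1040.
  t=3,j=3: stock 315.8144 → up 451.6145 (V=451.6145), down 258.9678 (V=258.9678). Price 315.8144; hedge Δ=1.0000, bond B=0.0000.
  t=2,j=0: stock 72.6192 → up 103.8455 (V=0.0000), down 59.5477 (V=0.0000). Price 0.0000; hedge Δ=0.0000, bond B=0.0000.
  t=2,j=1: stock 126.6408 → up 181.0963 (V=124.4334), down 103.8455 (V=0.0000). Price 59.7899; hedge Δ=1.6108, bond B=-144.1992.
  t=2,j=2: stock 220.8492 → up 315.8144 (V=315.8144), down 181.0963 (V=124.4334). Price 199.2282; hedge Δ=1.4206, bond B=-114.5111.
  t=1,j=0: stock 88.5600 → up 126.6408 (V=59.7899), down 72.6192 (V=0.0000). Price 28.7289; hedge Δ=1.1068, bond B=-69.2873.
  t=1,j=1: stock 154.4400 → up 220.8492 (V=199.2282), down 126.6408 (V=59.7899). Price 118.5428; hedge Δ=1.4801, bond B=-110.0446.
  t=0,j=0: stock 108.0000 → up 154.4400 (V=118.5428), down 88.5600 (V=28.7289). Price 67.9216; hedge Δ=1.3633, bond B=-79.3142.
Each (Δ,B) replicates both successor values, so the strategy is self-financing and V0 is arbitrage-free.

(0,0): Delta=1.3633 Bond=-79.3142
(1,0): Delta=1.1068 Bond=-69.2873
(1,1): Delta=1.4801 Bond=-110.0446
(2,0): Delta=0.0000 Bond=0.0000
(2,1): Delta=1.6108 Bond=-144.1992
(2,2): Delta=1.4206 Bond=-114.5111
(3,0): Delta=0.0000 Bond=0.0000
(3,1): Delta=0.0000 Bond=0.0000
(3,2): Delta=2.3443 Bond=-300.1040
(3,3): Delta=1.0000 Bond=0.0000
V0=67.9216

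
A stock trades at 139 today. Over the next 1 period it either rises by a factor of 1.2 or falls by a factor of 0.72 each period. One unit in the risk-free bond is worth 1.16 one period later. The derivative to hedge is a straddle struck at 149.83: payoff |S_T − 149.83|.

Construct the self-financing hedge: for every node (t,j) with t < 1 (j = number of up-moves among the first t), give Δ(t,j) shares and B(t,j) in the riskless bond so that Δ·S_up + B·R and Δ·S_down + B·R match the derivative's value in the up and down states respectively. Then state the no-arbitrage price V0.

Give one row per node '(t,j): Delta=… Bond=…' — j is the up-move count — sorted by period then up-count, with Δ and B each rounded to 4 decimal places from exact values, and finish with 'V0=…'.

(0,0): Delta=-0.4913 Bond=85.2759
V0=16.9842

No-arbitrage ⇒ martingale measure with p* = (R−d)/(u−d) = 0.9167.
Payoff layer (t=1): V(1,0)=49.7500, V(1,1)=16.9700
Node (0,0) S=139.0000: V=(p*·16.9700+(1−p*)·49.7500)/1.16=16.9842; Δ=(16.9700−49.7500)/(166.8000−100.0800)=-0.4913; B=V−Δ·S=85.2759
Root portfolio cost Δ·139+B reproduces V0=16.9842.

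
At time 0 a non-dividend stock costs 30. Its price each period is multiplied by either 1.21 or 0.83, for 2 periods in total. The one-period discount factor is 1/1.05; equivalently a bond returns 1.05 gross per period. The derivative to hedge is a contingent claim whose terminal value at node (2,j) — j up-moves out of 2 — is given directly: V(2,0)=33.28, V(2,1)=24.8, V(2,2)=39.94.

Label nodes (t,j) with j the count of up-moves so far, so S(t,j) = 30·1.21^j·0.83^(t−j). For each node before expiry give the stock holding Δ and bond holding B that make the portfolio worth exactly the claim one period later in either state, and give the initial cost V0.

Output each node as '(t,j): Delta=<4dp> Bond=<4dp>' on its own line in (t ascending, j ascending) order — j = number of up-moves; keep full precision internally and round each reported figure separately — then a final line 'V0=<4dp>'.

Risk-neutral probability p* = (R−d)/(u−d) = (1.05−0.83)/(1.21−0.83) = 0.5789.
At expiry t=2: V(2,0)=33.2800, V(2,1)=24.8000, V(2,2)=39.9400
  t=1,j=0: stock 24.9000 → up 30.1290 (V=24.8000), down 20.6670 (V=33.2800). Price 27.0195; hedge Δ=-0.8962, bond B=49.3353.
  t=1,j=1: stock 36.3000 → up 43.9230 (V=39.9400), down 30.1290 (V=24.8000). Price 31.9669; hedge Δ=1.0976, bond B=-7.8752.
  t=0,j=0: stock 30.0000 → up 36.3000 (V=31.9669), down 24.9000 (V=27.0195). Price 28.4608; hedge Δ=0.4340, bond B=15.4414.
Self-financing check: at every node Δ·S+B equals the discounted successor values.

(0,0): Delta=0.4340 Bond=15.4414
(1,0): Delta=-0.8962 Bond=49.3353
(1,1): Delta=1.0976 Bond=-7.8752
V0=28.4608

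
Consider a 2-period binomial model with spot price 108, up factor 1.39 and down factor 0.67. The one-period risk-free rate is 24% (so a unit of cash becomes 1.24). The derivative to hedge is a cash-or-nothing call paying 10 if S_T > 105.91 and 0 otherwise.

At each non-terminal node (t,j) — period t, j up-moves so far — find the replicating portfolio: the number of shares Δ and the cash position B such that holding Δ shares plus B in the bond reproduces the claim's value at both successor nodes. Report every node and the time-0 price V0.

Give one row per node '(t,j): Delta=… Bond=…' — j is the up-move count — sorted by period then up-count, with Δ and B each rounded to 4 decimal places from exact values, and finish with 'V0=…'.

(0,0): Delta=0.0821 Bond=-4.7912
(1,0): Delta=0.0000 Bond=0.0000
(1,1): Delta=0.0925 Bond=-7.5045
V0=4.0761

The replicating-portfolio and risk-neutral prices coincide; use p* = (1.24−0.67)/(1.39−0.67) = 0.7917 for the latter.
Payoff layer (t=2): V(2,0)=0.0000, V(2,1)=0.0000, V(2,2)=10.0000
Node (1,0) S=72.3600: V=(p*·0.0000+(1−p*)·0.0000)/1.24=0.0000; Δ=(0.0000−0.0000)/(100.5804−48.4812)=0.0000; B=V−Δ·S=0.0000
Node (1,1) S=150.1200: V=(p*·10.0000+(1−p*)·0.0000)/1.24=6.3844; Δ=(10.0000−0.0000)/(208.6668−100.5804)=0.0925; B=V−Δ·S=-7.5045
Node (0,0) S=108.0000: V=(p*·6.3844+(1−p*)·0.0000)/1.24=4.0761; Δ=(6.3844−0.0000)/(150.1200−72.3600)=0.0821; B=V−Δ·S=-4.7912
Check: Δ(0,0)·S0 + B(0,0) = 4.0761 = V0.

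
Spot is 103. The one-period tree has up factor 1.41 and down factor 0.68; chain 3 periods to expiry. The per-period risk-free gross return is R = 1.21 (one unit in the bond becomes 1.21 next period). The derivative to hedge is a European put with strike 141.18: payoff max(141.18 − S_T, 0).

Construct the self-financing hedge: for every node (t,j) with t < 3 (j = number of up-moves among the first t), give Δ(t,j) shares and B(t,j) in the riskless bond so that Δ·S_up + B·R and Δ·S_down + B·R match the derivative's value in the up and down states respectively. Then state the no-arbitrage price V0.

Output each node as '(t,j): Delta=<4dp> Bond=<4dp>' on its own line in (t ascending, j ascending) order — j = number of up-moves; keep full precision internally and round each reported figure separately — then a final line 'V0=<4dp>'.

(0,0): Delta=-0.2935 Bond=38.7965
(1,0): Delta=-1.0000 Bond=96.4278
(1,1): Delta=-0.1649 Bond=28.2705
(2,0): Delta=-1.0000 Bond=116.6777
(2,1): Delta=-1.0000 Bond=116.6777
(2,2): Delta=-0.0129 Bond=3.0864
V0=8.5672

The replicating-portfolio and risk-neutral prices coincide; use p* = (1.21−0.68)/(1.41−0.68) = 0.7260 for the latter.
Terminal payoffs: V(3,0)=108.7935, V(3,1)=74.0256, V(3,2)=1.9335, V(3,3)=0.0000
Node (2,0) S=47.6272: V=(p*·74.0256+(1−p*)·108.7935)/1.21=69.0505; Δ=(74.0256−108.7935)/(67.1544−32.3865)=-1.0000; B=V−Δ·S=116.6777
Node (2,1) S=98.7564: V=(p*·1.9335+(1−p*)·74.0256)/1.21=17.9213; Δ=(1.9335−74.0256)/(139.2465−67.1544)=-1.0000; B=V−Δ·S=116.6777
Node (2,2) S=204.7743: V=(p*·0.0000+(1−p*)·1.9335)/1.21=0.4378; Δ=(0.0000−1.9335)/(288.7318−139.2465)=-0.0129; B=V−Δ·S=3.0864
Node (1,0) S=70.0400: V=(p*·17.9213+(1−p*)·69.0505)/1.21=26.3878; Δ=(17.9213−69.0505)/(98.7564−47.6272)=-1.0000; B=V−Δ·S=96.4278
Node (1,1) S=145.2300: V=(p*·0.4378+(1−p*)·17.9213)/1.21=4.3205; Δ=(0.4378−17.9213)/(204.7743−98.7564)=-0.1649; B=V−Δ·S=28.2705
Node (0,0) S=103.0000: V=(p*·4.3205+(1−p*)·26.3878)/1.21=8.5672; Δ=(4.3205−26.3878)/(145.2300−70.0400)=-0.2935; B=V−Δ·S=38.7965
The time-0 hedge costs 8.5672, which is the no-arbitrage price.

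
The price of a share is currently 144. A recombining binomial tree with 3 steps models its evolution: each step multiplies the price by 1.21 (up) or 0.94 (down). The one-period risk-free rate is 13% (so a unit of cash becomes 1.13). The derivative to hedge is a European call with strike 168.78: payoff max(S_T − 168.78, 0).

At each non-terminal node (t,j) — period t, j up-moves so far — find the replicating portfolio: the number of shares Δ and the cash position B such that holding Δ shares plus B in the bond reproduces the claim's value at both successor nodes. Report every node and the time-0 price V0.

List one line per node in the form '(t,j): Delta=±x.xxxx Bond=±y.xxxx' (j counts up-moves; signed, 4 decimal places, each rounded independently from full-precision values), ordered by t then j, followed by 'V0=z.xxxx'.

Risk-neutral probability p* = (R−d)/(u−d) = (1.13−0.94)/(1.21−0.94) = 0.7037.
Payoff layer (t=3): V(3,0)=0.0000, V(3,1)=0.0000, V(3,2)=29.4006, V(3,3)=86.3248
(2,0): S=127.2384. Δ = (V_up−V_dn)/(S_up−S_dn) = (0.0000−0.0000)/(153.9585−119.6041) = 0.0000. V = [p*·0.0000 + (1−p*)·0.0000]/1.13 = 0.0000. B = V − Δ·S = 0.0000.
(2,1): S=163.7856. Δ = (V_up−V_dn)/(S_up−S_dn) = (29.4006−0.0000)/(198.1806−153.9585) = 0.6648. V = [p*·29.4006 + (1−p*)·0.0000]/1.13 = 18.3091. B = V − Δ·S = -90.5819.
(2,2): S=210.8304. Δ = (V_up−V_dn)/(S_up−S_dn) = (86.3248−29.4006)/(255.1048−198.1806) = 1.0000. V = [p*·86.3248 + (1−p*)·29.4006]/1.13 = 61.4676. B = V − Δ·S = -149.3628.
(1,0): S=135.3600. Δ = (V_up−V_dn)/(S_up−S_dn) = (18.3091−0.0000)/(163.7856−127.2384) = 0.5010. V = [p*·18.3091 + (1−p*)·0.0000]/1.13 = 11.4019. B = V − Δ·S = -56.4096.
(1,1): S=174.2400. Δ = (V_up−V_dn)/(S_up−S_dn) = (61.4676−18.3091)/(210.8304−163.7856) = 0.9174. V = [p*·61.4676 + (1−p*)·18.3091]/1.13 = 43.0795. B = V − Δ·S = -116.7666.
(0,0): S=144.0000. Δ = (V_up−V_dn)/(S_up−S_dn) = (43.0795−11.4019)/(174.2400−135.3600) = 0.8148. V = [p*·43.0795 + (1−p*)·11.4019]/1.13 = 29.8173. B = V − Δ·S = -87.5071.
Check: Δ(0,0)·S0 + B(0,0) = 29.8173 = V0.

(0,0): Delta=0.8148 Bond=-87.5071
(1,0): Delta=0.5010 Bond=-56.4096
(1,1): Delta=0.9174 Bond=-116.7666
(2,0): Delta=0.0000 Bond=0.0000
(2,1): Delta=0.6648 Bond=-90.5819
(2,2): Delta=1.0000 Bond=-149.3628
V0=29.8173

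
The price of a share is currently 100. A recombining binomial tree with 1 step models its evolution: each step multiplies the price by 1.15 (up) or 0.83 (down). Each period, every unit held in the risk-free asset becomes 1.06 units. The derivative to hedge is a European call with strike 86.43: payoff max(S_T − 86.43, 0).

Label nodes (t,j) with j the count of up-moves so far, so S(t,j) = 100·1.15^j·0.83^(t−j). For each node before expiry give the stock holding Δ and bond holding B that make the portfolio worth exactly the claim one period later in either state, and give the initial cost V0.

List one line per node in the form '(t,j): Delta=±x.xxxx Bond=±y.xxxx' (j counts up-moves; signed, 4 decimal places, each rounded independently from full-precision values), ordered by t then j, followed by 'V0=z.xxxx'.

The replicating-portfolio and risk-neutral prices coincide; use p* = (1.06−0.83)/(1.15−0.83) = 0.7188 for the latter.
Terminal payoffs: V(1,0)=0.0000, V(1,1)=28.5700
(0,0): S=100.0000. Δ = (V_up−V_dn)/(S_up−S_dn) = (28.5700−0.0000)/(115.0000−83.0000) = 0.8928. V = [p*·28.5700 + (1−p*)·0.0000]/1.06 = 19.3723. B = V − Δ·S = -69.9089.
Self-financing check: at every node Δ·S+B equals the discounted successor values.

(0,0): Delta=0.8928 Bond=-69.9089
V0=19.3723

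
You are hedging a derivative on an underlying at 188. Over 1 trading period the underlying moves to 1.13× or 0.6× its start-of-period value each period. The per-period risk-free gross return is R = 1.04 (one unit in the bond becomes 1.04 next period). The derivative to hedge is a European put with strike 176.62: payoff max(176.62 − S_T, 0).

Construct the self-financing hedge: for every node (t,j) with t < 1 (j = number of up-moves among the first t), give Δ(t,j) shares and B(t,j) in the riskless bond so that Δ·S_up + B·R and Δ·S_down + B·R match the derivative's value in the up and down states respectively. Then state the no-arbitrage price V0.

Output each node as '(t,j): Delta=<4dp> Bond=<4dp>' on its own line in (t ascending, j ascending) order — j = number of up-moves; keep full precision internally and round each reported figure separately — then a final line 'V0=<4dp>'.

The replicating-portfolio and risk-neutral prices coincide; use p* = (1.04−0.6)/(1.13−0.6) = 0.8302 for the latter.
At expiry t=1: V(1,0)=63.8200, V(1,1)=0.0000
  t=0,j=0: stock 188.0000 → up 212.4400 (V=0.0000), down 112.8000 (V=63.8200). Price 10.4205; hedge Δ=-0.6405, bond B=130.8356.
Root portfolio cost Δ·188+B reproduces V0=10.4205.

(0,0): Delta=-0.6405 Bond=130.8356
V0=10.4205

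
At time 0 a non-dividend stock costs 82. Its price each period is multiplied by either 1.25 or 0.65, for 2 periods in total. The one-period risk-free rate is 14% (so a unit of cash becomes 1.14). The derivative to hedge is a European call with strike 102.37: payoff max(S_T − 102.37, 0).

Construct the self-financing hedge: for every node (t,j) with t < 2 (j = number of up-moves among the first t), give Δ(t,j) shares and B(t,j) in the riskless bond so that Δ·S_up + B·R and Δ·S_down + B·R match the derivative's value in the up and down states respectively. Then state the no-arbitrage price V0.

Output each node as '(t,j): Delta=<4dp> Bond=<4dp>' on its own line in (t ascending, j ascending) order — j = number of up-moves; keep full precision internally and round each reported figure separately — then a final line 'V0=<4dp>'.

Risk-neutral probability p* = (R−d)/(u−d) = (1.14−0.65)/(1.25−0.65) = 0.8167.
Payoff layer (t=2): V(2,0)=0.0000, V(2,1)=0.0000, V(2,2)=25.7550
Node (1,0) S=53.3000: V=(p*·0.0000+(1−p*)·0.0000)/1.14=0.0000; Δ=(0.0000−0.0000)/(66.6250−34.6450)=0.0000; B=V−Δ·S=0.0000
Node (1,1) S=102.5000: V=(p*·25.7550+(1−p*)·0.0000)/1.14=18.4502; Δ=(25.7550−0.0000)/(128.1250−66.6250)=0.4188; B=V−Δ·S=-24.4748
Node (0,0) S=82.0000: V=(p*·18.4502+(1−p*)·0.0000)/1.14=13.2173; Δ=(18.4502−0.0000)/(102.5000−53.3000)=0.3750; B=V−Δ·S=-17.5331
Check: Δ(0,0)·S0 + B(0,0) = 13.2173 = V0.

(0,0): Delta=0.3750 Bond=-17.5331
(1,0): Delta=0.0000 Bond=0.0000
(1,1): Delta=0.4188 Bond=-24.4748
V0=13.2173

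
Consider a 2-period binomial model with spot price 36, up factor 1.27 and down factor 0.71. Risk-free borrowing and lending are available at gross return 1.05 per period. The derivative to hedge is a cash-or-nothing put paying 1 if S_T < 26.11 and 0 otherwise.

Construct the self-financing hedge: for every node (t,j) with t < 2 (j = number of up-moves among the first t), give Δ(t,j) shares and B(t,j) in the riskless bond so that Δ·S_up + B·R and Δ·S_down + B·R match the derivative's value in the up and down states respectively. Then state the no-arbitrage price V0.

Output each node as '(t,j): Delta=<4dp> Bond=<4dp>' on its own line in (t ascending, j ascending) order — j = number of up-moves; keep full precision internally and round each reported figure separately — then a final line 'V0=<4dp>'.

(0,0): Delta=-0.0186 Bond=0.8081
(1,0): Delta=-0.0699 Bond=2.1599
(1,1): Delta=0.0000 Bond=0.0000
V0=0.1400

The replicating-portfolio and risk-neutral prices coincide; use p* = (1.05−0.71)/(1.27−0.71) = 0.6071 for the latter.
Payoff layer (t=2): V(2,0)=1.0000, V(2,1)=0.0000, V(2,2)=0.0000
(1,0): S=25.5600. Δ = (V_up−V_dn)/(S_up−S_dn) = (0.0000−1.0000)/(32.4612−18.1476) = -0.0699. V = [p*·0.0000 + (1−p*)·1.0000]/1.05 = 0.3741. B = V − Δ·S = 2.1599.
(1,1): S=45.7200. Δ = (V_up−V_dn)/(S_up−S_dn) = (0.0000−0.0000)/(58.0644−32.4612) = 0.0000. V = [p*·0.0000 + (1−p*)·0.0000]/1.05 = 0.0000. B = V − Δ·S = 0.0000.
(0,0): S=36.0000. Δ = (V_up−V_dn)/(S_up−S_dn) = (0.0000−0.3741)/(45.7200−25.5600) = -0.0186. V = [p*·0.0000 + (1−p*)·0.3741]/1.05 = 0.1400. B = V − Δ·S = 0.8081.
The time-0 hedge costs 0.1400, which is the no-arbitrage price.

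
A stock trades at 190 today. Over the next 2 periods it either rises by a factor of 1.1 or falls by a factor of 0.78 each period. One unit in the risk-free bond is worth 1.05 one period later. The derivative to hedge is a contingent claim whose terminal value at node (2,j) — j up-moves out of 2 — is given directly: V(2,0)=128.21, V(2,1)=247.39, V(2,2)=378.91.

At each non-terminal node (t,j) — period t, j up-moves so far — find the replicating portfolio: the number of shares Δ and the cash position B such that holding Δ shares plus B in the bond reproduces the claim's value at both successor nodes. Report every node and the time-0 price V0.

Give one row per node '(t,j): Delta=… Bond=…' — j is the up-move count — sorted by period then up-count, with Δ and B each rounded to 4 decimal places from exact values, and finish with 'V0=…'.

(0,0): Delta=2.0299 Bond=-79.0132
(1,0): Delta=2.5131 Bond=-154.5631
(1,1): Delta=1.9665 Bond=-69.7048
V0=306.6769

Risk-neutral probability p* = (R−d)/(u−d) = (1.05−0.78)/(1.1−0.78) = 0.8437.
Terminal payoffs: V(2,0)=128.2100, V(2,1)=247.3900, V(2,2)=378.9100
Node (1,0) S=148.2000: V=(p*·247.3900+(1−p*)·128.2100)/1.05=217.8744; Δ=(247.3900−128.2100)/(163.0200−115.5960)=2.5131; B=V−Δ·S=-154.5631
Node (1,1) S=209.0000: V=(p*·378.9100+(1−p*)·247.3900)/1.05=341.2952; Δ=(378.9100−247.3900)/(229.9000−163.0200)=1.9665; B=V−Δ·S=-69.7048
Node (0,0) S=190.0000: V=(p*·341.2952+(1−p*)·217.8744)/1.05=306.6769; Δ=(341.2952−217.8744)/(209.0000−148.2000)=2.0299; B=V−Δ·S=-79.0132
Self-financing check: at every node Δ·S+B equals the discounted successor values.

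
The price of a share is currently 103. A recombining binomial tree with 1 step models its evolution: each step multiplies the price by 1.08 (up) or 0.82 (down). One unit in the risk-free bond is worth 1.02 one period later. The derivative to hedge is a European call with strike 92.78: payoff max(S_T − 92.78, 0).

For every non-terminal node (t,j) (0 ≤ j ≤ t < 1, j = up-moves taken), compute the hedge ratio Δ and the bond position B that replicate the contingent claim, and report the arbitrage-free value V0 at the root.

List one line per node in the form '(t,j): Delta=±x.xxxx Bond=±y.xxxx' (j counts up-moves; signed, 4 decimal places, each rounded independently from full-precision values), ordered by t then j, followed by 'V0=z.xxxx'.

Since d<R<u, set p* = (R−d)/(u−d) = 0.7692; price each node as the discounted p*-expectation of its children.
Terminal payoffs: V(1,0)=0.0000, V(1,1)=18.4600
Node (0,0) S=103.0000: V=(p*·18.4600+(1−p*)·0.0000)/1.02=13.9216; Δ=(18.4600−0.0000)/(111.2400−84.4600)=0.6893; B=V−Δ·S=-57.0784
Check: Δ(0,0)·S0 + B(0,0) = 13.9216 = V0.

(0,0): Delta=0.6893 Bond=-57.0784
V0=13.9216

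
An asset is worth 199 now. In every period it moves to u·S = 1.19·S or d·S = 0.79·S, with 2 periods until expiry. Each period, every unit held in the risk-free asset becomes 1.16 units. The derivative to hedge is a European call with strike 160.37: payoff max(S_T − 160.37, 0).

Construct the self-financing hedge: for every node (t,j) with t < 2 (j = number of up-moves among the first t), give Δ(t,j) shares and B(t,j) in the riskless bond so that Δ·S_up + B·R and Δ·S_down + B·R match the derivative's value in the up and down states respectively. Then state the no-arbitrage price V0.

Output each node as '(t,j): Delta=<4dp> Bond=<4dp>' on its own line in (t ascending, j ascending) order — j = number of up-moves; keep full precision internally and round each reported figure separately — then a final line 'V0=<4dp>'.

No-arbitrage ⇒ martingale measure with p* = (R−d)/(u−d) = 0.9250.
Payoff layer (t=2): V(2,0)=0.0000, V(2,1)=26.7099, V(2,2)=121.4339
  t=1,j=0: stock 157.2100 → up 187.0799 (V=26.7099), down 124.1959 (V=0.0000). Price 21.2988; hedge Δ=0.4247, bond B=-45.4759.
  t=1,j=1: stock 236.8100 → up 281.8039 (V=121.4339), down 187.0799 (V=26.7099). Price 98.5600; hedge Δ=1.0000, bond B=-138.2500.
  t=0,j=0: stock 199.0000 → up 236.8100 (V=98.5600), down 157.2100 (V=21.2988). Price 79.9702; hedge Δ=0.9706, bond B=-113.1827.
The time-0 hedge costs 79.9702, which is the no-arbitrage price.

(0,0): Delta=0.9706 Bond=-113.1827
(1,0): Delta=0.4247 Bond=-45.4759
(1,1): Delta=1.0000 Bond=-138.2500
V0=79.9702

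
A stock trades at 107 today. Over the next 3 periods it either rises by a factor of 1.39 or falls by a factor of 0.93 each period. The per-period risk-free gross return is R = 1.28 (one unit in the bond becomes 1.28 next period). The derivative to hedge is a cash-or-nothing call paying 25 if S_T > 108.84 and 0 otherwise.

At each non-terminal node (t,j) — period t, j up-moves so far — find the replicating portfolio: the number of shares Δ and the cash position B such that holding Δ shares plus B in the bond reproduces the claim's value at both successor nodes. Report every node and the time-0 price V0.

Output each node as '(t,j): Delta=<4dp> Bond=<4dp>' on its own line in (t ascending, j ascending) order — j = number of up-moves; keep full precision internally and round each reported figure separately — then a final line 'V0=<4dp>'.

The replicating-portfolio and risk-neutral prices coincide; use p* = (1.28−0.93)/(1.39−0.93) = 0.7609 for the latter.
At expiry t=3: V(3,0)=0.0000, V(3,1)=25.0000, V(3,2)=25.0000, V(3,3)=25.0000
  t=2,j=0: stock 92.5443 → up 128.6366 (V=25.0000), down 86.0662 (V=0.0000). Price 14.8607; hedge Δ=0.5873, bond B=-39.4871.
  t=2,j=1: stock 138.3189 → up 192.2633 (V=25.0000), down 128.6366 (V=25.0000). Price 19.5312; hedge Δ=0.0000, bond B=19.5312.
  t=2,j=2: stock 206.7347 → up 287.3612 (V=25.0000), down 192.2633 (V=25.0000). Price 19.5312; hedge Δ=0.0000, bond B=19.5312.
  t=1,j=0: stock 99.5100 → up 138.3189 (V=19.5312), down 92.5443 (V=14.8607). Price 14.3862; hedge Δ=0.1020, bond B=4.2329.
  t=1,j=1: stock 148.7300 → up 206.7347 (V=19.5312), down 138.3189 (V=19.5312). Price 15.2588; hedge Δ=0.0000, bond B=15.2588.
  t=0,j=0: stock 107.0000 → up 148.7300 (V=15.2588), down 99.5100 (V=14.3862). Price 11.7579; hedge Δ=0.0177, bond B=9.8611.
Self-financing check: at every node Δ·S+B equals the discounted successor values.

(0,0): Delta=0.0177 Bond=9.8611
(1,0): Delta=0.1020 Bond=4.2329
(1,1): Delta=0.0000 Bond=15.2588
(2,0): Delta=0.5873 Bond=-39.4871
(2,1): Delta=0.0000 Bond=19.5312
(2,2): Delta=0.0000 Bond=19.5312
V0=11.7579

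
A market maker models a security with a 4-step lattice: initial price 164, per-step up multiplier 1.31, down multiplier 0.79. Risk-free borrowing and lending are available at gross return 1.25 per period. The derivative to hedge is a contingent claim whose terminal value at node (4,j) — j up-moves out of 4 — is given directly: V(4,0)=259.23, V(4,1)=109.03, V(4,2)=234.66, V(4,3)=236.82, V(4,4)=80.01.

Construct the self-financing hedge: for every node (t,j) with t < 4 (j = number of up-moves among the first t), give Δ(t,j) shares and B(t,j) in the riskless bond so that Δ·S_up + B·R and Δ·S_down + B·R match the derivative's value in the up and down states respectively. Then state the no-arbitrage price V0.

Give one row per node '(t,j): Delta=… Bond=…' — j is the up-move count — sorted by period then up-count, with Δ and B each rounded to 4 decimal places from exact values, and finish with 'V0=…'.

(0,0): Delta=-0.6229 Bond=159.4932
(1,0): Delta=0.2407 Bond=87.4742
(1,1): Delta=-0.6909 Bond=213.9611
(2,0): Delta=1.4100 Bond=-10.3349
(2,1): Delta=0.1487 Bond=124.9529
(2,2): Delta=-0.7569 Bond=286.0381
(3,0): Delta=-3.5722 Bond=389.9348
(3,1): Delta=1.8019 Bond=-65.4648
(3,2): Delta=0.0187 Bond=185.1028
(3,3): Delta=-0.8179 Bond=380.0405
V0=57.3308

Under the risk-neutral measure, an up-move has probability p* = (R−d)/(u−d) = 0.8846 and values discount at R = 1.25.
Terminal values V(4,·): V(4,0)=259.2300, V(4,1)=109.0300, V(4,2)=234.6600, V(4,3)=236.8200, V(4,4)=80.0100
Node (3,0) S=80.8584: V=(p*·109.0300+(1−p*)·259.2300)/1.25=101.0886; Δ=(109.0300−259.2300)/(105.9245−63.8781)=-3.5722; B=V−Δ·S=389.9348
Node (3,1) S=134.0816: V=(p*·234.6600+(1−p*)·109.0300)/1.25=176.1314; Δ=(234.6600−109.0300)/(175.6470−105.9245)=1.8019; B=V−Δ·S=-65.4648
Node (3,2) S=222.3379: V=(p*·236.8200+(1−p*)·234.6600)/1.25=189.2566; Δ=(236.8200−234.6600)/(291.2627−175.6470)=0.0187; B=V−Δ·S=185.1028
Node (3,3) S=368.6869: V=(p*·80.0100+(1−p*)·236.8200)/1.25=78.4828; Δ=(80.0100−236.8200)/(482.9799−291.2627)=-0.8179; B=V−Δ·S=380.0405
Node (2,0) S=102.3524: V=(p*·176.1314+(1−p*)·101.0886)/1.25=133.9781; Δ=(176.1314−101.0886)/(134.0816−80.8584)=1.4100; B=V−Δ·S=-10.3349
Node (2,1) S=169.7236: V=(p*·189.2566+(1−p*)·176.1314)/1.25=150.1937; Δ=(189.2566−176.1314)/(222.3379−134.0816)=0.1487; B=V−Δ·S=124.9529
Node (2,2) S=281.4404: V=(p*·78.4828+(1−p*)·189.2566)/1.25=73.0115; Δ=(78.4828−189.2566)/(368.6869−222.3379)=-0.7569; B=V−Δ·S=286.0381
Node (1,0) S=129.5600: V=(p*·150.1937+(1−p*)·133.9781)/1.25=118.6582; Δ=(150.1937−133.9781)/(169.7236−102.3524)=0.2407; B=V−Δ·S=87.4742
Node (1,1) S=214.8400: V=(p*·73.0115+(1−p*)·150.1937)/1.25=65.5337; Δ=(73.0115−150.1937)/(281.4404−169.7236)=-0.6909; B=V−Δ·S=213.9611
Node (0,0) S=164.0000: V=(p*·65.5337+(1−p*)·118.6582)/1.25=57.3308; Δ=(65.5337−118.6582)/(214.8400−129.5600)=-0.6229; B=V−Δ·S=159.4932
Check: Δ(0,0)·S0 + B(0,0) = 57.3308 = V0.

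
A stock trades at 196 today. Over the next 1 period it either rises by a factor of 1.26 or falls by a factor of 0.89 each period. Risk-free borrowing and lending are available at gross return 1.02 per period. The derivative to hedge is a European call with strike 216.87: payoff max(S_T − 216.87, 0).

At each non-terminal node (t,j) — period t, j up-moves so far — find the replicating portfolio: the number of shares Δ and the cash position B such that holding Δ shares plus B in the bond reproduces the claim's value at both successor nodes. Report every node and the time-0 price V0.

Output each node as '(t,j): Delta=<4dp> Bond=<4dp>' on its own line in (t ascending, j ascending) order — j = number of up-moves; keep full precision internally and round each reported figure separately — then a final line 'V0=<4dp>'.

(0,0): Delta=0.4149 Bond=-70.9595
V0=10.3649

No-arbitrage ⇒ martingale measure with p* = (R−d)/(u−d) = 0.3514.
Payoff layer (t=1): V(1,0)=0.0000, V(1,1)=30.0900
  t=0,j=0: stock 196.0000 → up 246.9600 (V=30.0900), down 174.4400 (V=0.0000). Price 10.3649; hedge Δ=0.4149, bond B=-70.9595.
The time-0 hedge costs 10.3649, which is the no-arbitrage price.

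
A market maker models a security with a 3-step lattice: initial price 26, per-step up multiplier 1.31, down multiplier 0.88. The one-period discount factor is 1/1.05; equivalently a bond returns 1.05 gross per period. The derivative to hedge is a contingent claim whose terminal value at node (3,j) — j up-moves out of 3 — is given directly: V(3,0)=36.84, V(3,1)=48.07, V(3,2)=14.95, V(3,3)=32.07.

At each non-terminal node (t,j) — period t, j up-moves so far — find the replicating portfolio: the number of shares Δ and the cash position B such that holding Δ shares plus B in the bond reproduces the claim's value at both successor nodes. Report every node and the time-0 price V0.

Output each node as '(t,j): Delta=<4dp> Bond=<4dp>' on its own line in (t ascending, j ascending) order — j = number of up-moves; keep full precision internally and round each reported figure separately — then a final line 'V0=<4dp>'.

Under the risk-neutral measure, an up-move has probability p* = (R−d)/(u−d) = 0.3953 and values discount at R = 1.05.
Terminal payoffs: V(3,0)=36.8400, V(3,1)=48.0700, V(3,2)=14.9500, V(3,3)=32.0700
(2,0): S=20.1344. Δ = (V_up−V_dn)/(S_up−S_dn) = (48.0700−36.8400)/(26.3761−17.7183) = 1.2971. V = [p*·48.0700 + (1−p*)·36.8400]/1.05 = 39.3141. B = V − Δ·S = 13.1978.
(2,1): S=29.9728. Δ = (V_up−V_dn)/(S_up−S_dn) = (14.9500−48.0700)/(39.2644−26.3761) = -2.5698. V = [p*·14.9500 + (1−p*)·48.0700]/1.05 = 33.3105. B = V − Δ·S = 110.3338.
(2,2): S=44.6186. Δ = (V_up−V_dn)/(S_up−S_dn) = (32.0700−14.9500)/(58.4504−39.2644) = 0.8923. V = [p*·32.0700 + (1−p*)·14.9500]/1.05 = 20.6842. B = V − Δ·S = -19.1298.
(1,0): S=22.8800. Δ = (V_up−V_dn)/(S_up−S_dn) = (33.3105−39.3141)/(29.9728−20.1344) = -0.6102. V = [p*·33.3105 + (1−p*)·39.3141]/1.05 = 35.1815. B = V − Δ·S = 49.1432.
(1,1): S=34.0600. Δ = (V_up−V_dn)/(S_up−S_dn) = (20.6842−33.3105)/(44.6186−29.9728) = -0.8621. V = [p*·20.6842 + (1−p*)·33.3105]/1.05 = 26.9702. B = V − Δ·S = 56.3338.
(0,0): S=26.0000. Δ = (V_up−V_dn)/(S_up−S_dn) = (26.9702−35.1815)/(34.0600−22.8800) = -0.7345. V = [p*·26.9702 + (1−p*)·35.1815]/1.05 = 30.4144. B = V − Δ·S = 49.5105.
The time-0 hedge costs 30.4144, which is the no-arbitrage price.

(0,0): Delta=-0.7345 Bond=49.5105
(1,0): Delta=-0.6102 Bond=49.1432
(1,1): Delta=-0.8621 Bond=56.3338
(2,0): Delta=1.2971 Bond=13.1978
(2,1): Delta=-2.5698 Bond=110.3338
(2,2): Delta=0.8923 Bond=-19.1298
V0=30.4144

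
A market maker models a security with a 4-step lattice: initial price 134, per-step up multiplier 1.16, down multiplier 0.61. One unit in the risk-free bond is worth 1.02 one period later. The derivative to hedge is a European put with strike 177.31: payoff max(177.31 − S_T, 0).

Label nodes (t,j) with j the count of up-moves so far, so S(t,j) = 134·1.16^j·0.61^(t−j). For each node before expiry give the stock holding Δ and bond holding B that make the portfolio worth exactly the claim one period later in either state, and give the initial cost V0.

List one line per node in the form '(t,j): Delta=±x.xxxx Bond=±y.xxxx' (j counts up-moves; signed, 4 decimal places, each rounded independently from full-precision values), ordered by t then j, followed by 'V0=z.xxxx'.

(0,0): Delta=-0.6541 Bond=136.0836
(1,0): Delta=-1.0000 Bond=167.0832
(1,1): Delta=-0.5919 Bond=129.1494
(2,0): Delta=-1.0000 Bond=170.4248
(2,1): Delta=-1.0000 Bond=170.4248
(2,2): Delta=-0.5187 Bond=118.5203
(3,0): Delta=-1.0000 Bond=173.8333
(3,1): Delta=-1.0000 Bond=173.8333
(3,2): Delta=-1.0000 Bond=173.8333
(3,3): Delta=-0.4322 Bond=102.8127
V0=48.4408

The replicating-portfolio and risk-neutral prices coincide; use p* = (1.02−0.61)/(1.16−0.61) = 0.7455 for the latter.
Payoff layer (t=4): V(4,0)=158.7566, V(4,1)=142.0281, V(4,2)=110.2165, V(4,3)=49.7224, V(4,4)=0.0000
  t=3,j=0: stock 30.4155 → up 35.2819 (V=142.0281), down 18.5534 (V=158.7566). Price 143.4179; hedge Δ=-1.0000, bond B=173.8333.
  t=3,j=1: stock 57.8392 → up 67.0935 (V=110.2165), down 35.2819 (V=142.0281). Price 115.9941; hedge Δ=-1.0000, bond B=173.8333.
  t=3,j=2: stock 109.9893 → up 127.5876 (V=49.7224), down 67.0935 (V=110.2165). Price 63.8440; hedge Δ=-1.0000, bond B=173.8333.
  t=3,j=3: stock 209.1601 → up 242.6257 (V=0.0000), down 127.5876 (V=49.7224). Price 12.4084; hedge Δ=-0.4322, bond B=102.8127.
  t=2,j=0: stock 49.8614 → up 57.8392 (V=115.9941), down 30.4155 (V=143.4179). Price 120.5634; hedge Δ=-1.0000, bond B=170.4248.
  t=2,j=1: stock 94.8184 → up 109.9893 (V=63.8440), down 57.8392 (V=115.9941). Price 75.6064; hedge Δ=-1.0000, bond B=170.4248.
  t=2,j=2: stock 180.3104 → up 209.1601 (V=12.4084), down 109.9893 (V=63.8440). Price 25.0011; hedge Δ=-0.5187, bond B=118.5203.
  t=1,j=0: stock 81.7400 → up 94.8184 (V=75.6064), down 49.8614 (V=120.5634). Price 85.3432; hedge Δ=-1.0000, bond B=167.0832.
  t=1,j=1: stock 155.4400 → up 180.3104 (V=25.0011), down 94.8184 (V=75.6064). Price 37.1397; hedge Δ=-0.5919, bond B=129.1494.
  t=0,j=0: stock 134.0000 → up 155.4400 (V=37.1397), down 81.7400 (V=85.3432). Price 48.4408; hedge Δ=-0.6541, bond B=136.0836.
Root portfolio cost Δ·134+B reproduces V0=48.4408.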